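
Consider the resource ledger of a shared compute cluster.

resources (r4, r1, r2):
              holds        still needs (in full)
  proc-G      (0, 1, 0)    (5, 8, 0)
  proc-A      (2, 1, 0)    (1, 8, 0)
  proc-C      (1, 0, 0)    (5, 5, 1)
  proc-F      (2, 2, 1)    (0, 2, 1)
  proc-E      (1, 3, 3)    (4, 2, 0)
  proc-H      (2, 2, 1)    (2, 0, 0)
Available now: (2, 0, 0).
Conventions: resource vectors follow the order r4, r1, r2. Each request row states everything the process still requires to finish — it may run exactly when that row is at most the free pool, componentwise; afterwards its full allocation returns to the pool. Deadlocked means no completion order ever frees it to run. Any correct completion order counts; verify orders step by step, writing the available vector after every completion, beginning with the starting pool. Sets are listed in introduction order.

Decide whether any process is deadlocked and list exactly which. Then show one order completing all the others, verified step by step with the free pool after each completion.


Deadlocked set: proc-G and proc-A.
Key observation: r1 is the bottleneck — with proc-H, proc-E, proc-F, proc-C done the pool holds (8, 7, 5), short of every remaining need.
One completion order for the rest: proc-H, proc-E, proc-F, proc-C. Walking it through:
  pool = (2, 0, 0)
  run proc-H (needs (2, 0, 0), free (2, 0, 0)); after release of (2, 2, 1) the pool is (4, 2, 1)
  run proc-E (needs (4, 2, 0), free (4, 2, 1)); after release of (1, 3, 3) the pool is (5, 5, 4)
  run proc-F (needs (0, 2, 1), free (5, 5, 4)); after release of (2, 2, 1) the pool is (7, 7, 5)
  run proc-C (needs (5, 5, 1), free (7, 7, 5)); after release of (1, 0, 0) the pool is (8, 7, 5)
None of the blocked processes ever fits:
  proc-G still needs (5, 8, 0) but only (8, 7, 5) is free — short on r1
  proc-A still needs (1, 8, 0) but only (8, 7, 5) is free — short on r1


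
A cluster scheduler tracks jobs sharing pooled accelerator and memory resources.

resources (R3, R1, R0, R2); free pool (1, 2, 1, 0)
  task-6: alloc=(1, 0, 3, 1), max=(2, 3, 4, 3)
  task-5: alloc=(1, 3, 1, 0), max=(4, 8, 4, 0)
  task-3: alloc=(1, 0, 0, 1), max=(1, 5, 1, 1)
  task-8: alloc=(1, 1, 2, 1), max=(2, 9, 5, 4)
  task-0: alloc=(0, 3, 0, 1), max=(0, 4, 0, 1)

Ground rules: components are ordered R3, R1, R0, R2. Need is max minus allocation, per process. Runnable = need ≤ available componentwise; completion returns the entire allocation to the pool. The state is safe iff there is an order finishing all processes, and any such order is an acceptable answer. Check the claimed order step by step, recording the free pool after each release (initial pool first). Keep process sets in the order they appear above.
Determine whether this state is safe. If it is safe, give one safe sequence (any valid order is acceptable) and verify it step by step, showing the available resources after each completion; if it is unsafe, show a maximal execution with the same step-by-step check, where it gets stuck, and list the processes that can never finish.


SAFE. One safe sequence: task-0, task-3, task-6, task-5, task-8.
Key observation: task-3 marks the first exact bind of the order: its need (0, 5, 1, 0) fits the free (1, 5, 1, 1) with zero slack on a requested resource.
Check, step by step:
  pool = (1, 2, 1, 0)
  run task-0 (needs (0, 1, 0, 0), free (1, 2, 1, 0)); after release of (0, 3, 0, 1) the pool is (1, 5, 1, 1)
  run task-3 (needs (0, 5, 1, 0), free (1, 5, 1, 1)); after release of (1, 0, 0, 1) the pool is (2, 5, 1, 2)
  run task-6 (needs (1, 3, 1, 2), free (2, 5, 1, 2)); after release of (1, 0, 3, 1) the pool is (3, 5, 4, 3)
  run task-5 (needs (3, 5, 3, 0), free (3, 5, 4, 3)); after release of (1, 3, 1, 0) the pool is (4, 8, 5, 3)
  run task-8 (needs (1, 8, 3, 3), free (4, 8, 5, 3)); after release of (1, 1, 2, 1) the pool is (5, 9, 7, 4)


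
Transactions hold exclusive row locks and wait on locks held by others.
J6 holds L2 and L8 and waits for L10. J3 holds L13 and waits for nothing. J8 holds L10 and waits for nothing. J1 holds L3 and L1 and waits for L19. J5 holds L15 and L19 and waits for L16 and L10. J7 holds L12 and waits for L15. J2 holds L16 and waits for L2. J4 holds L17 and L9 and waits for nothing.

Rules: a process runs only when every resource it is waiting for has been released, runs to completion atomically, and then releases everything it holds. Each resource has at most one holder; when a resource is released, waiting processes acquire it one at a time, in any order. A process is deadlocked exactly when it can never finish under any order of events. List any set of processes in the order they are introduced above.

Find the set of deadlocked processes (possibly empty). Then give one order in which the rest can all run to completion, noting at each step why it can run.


No process is deadlocked.
Key observation: the waits form no ring: some process can always run, and its releases unblock the others one by one.
A valid finishing order for the others: J8, J6, J2, J3, J5, J4, J1, J7.
Check, step by step:
  J8: no waits; runs immediately, freeing L10
  J6: everything it awaited (L10) is free; runs, freeing L2 and L8
  J2: everything it awaited (L2) is free; runs, freeing L16
  J3: no waits; runs immediately, freeing L13
  J5: everything it awaited (L16 and L10) is free; runs, freeing L15 and L19
  J4: no waits; runs immediately, freeing L17 and L9
  J1: everything it awaited (L19) is free; runs, freeing L3 and L1
  J7: everything it awaited (L15) is free; runs, freeing L12


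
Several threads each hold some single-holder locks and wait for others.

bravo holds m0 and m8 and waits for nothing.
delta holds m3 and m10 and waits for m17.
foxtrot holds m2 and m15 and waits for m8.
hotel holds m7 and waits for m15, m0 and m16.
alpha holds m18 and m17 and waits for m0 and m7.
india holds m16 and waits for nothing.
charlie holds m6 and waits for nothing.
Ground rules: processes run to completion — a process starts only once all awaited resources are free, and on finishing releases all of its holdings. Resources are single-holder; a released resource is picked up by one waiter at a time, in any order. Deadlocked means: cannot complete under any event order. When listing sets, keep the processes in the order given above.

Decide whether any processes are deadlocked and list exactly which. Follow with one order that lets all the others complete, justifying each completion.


No process is deadlocked.
Key observation: the wait relation is loop-free; peeling off processes with no waits unwinds the whole state.
The rest can finish in the order bravo, india, charlie, foxtrot, hotel, alpha, delta.
Check, step by step:
  bravo waits on nothing -> runs at once and releases m0 and m8
  india waits on nothing -> runs at once and releases m16
  charlie waits on nothing -> runs at once and releases m6
  foxtrot: everything it awaited (m8) is free; runs, freeing m2 and m15
  hotel: everything it awaited (m15, m0 and m16) is free; runs, freeing m7
  alpha: everything it awaited (m0 and m7) is free; runs, freeing m18 and m17
  delta: everything it awaited (m17) is free; runs, freeing m3 and m10


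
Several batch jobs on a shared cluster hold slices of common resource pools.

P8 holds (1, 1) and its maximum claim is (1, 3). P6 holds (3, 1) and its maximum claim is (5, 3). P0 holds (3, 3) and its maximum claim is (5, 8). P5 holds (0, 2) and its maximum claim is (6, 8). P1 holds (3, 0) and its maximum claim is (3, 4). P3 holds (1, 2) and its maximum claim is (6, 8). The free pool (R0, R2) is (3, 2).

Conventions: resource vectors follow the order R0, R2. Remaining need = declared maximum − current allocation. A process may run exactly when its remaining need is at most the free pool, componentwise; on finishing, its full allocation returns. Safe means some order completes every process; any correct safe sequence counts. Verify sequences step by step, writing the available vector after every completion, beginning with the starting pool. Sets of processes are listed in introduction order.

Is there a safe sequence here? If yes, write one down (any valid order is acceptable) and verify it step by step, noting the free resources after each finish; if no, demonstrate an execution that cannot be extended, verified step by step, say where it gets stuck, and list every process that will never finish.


UNSAFE.
Key observation: after P6, P8, P1 complete, (10, 4) is the best the pool ever gets, yet each leftover process wants more R2.
A maximal execution: P6, P8, P1 — then nothing else fits. Check, step by step:
  pool = (3, 2)
  P6: need (2, 2) fits (3, 2); releases (3, 1), pool now (6, 3)
  P8: need (0, 2) fits (6, 3); releases (1, 1), pool now (7, 4)
  P1: need (0, 4) fits (7, 4); releases (3, 0), pool now (10, 4)
  blocked: P0 wants (2, 5), pool (10, 4) — not enough R2
  blocked: P5 wants (6, 6), pool (10, 4) — not enough R2
  blocked: P3 wants (5, 6), pool (10, 4) — not enough R2
Permanently blocked: P0, P5 and P3.


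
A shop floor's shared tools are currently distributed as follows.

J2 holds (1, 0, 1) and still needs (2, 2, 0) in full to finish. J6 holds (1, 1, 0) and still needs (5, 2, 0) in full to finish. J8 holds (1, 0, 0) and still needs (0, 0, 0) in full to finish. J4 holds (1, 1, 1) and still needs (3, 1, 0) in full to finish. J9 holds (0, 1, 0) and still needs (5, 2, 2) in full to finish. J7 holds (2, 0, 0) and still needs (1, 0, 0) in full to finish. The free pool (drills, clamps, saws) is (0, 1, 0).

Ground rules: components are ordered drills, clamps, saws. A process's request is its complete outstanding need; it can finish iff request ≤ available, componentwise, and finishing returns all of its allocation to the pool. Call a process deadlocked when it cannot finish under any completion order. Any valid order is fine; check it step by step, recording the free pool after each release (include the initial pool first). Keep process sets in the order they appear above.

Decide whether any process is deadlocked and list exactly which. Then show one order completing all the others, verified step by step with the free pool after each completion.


The deadlocked set is empty.
Key observation: beginning at J8, releases accumulate fast enough that every process eventually fits.
One completion order for the rest: J8, J7, J4, J2, J6, J9. Verifying each step:
  pool = (0, 1, 0)
  J8: need (0, 0, 0) fits (0, 1, 0); releases (1, 0, 0), pool now (1, 1, 0)
  J7: need (1, 0, 0) fits (1, 1, 0); releases (2, 0, 0), pool now (3, 1, 0)
  J4: need (3, 1, 0) fits (3, 1, 0); releases (1, 1, 1), pool now (4, 2, 1)
  J2: need (2, 2, 0) fits (4, 2, 1); releases (1, 0, 1), pool now (5, 2, 2)
  J6: need (5, 2, 0) fits (5, 2, 2); releases (1, 1, 0), pool now (6, 3, 2)
  J9: need (5, 2, 2) fits (6, 3, 2); releases (0, 1, 0), pool now (6, 4, 2)


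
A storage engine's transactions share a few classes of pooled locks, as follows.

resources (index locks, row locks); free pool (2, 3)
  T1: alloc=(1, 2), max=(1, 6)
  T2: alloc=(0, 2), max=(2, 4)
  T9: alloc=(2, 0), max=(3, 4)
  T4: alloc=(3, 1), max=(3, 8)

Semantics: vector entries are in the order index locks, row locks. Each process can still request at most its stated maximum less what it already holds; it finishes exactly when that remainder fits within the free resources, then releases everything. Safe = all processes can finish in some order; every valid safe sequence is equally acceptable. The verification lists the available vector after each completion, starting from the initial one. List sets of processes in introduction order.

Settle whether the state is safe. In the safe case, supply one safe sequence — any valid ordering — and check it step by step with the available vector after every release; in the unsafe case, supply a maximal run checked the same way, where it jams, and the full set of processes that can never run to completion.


SAFE, for example via the order T2, T1, T4, T9.
Key observation: at T2 the run first touches a limit — (2, 2) against (2, 3), exact on a resource it actually requests.
Check, step by step:
  pool = (2, 3)
  run T2 (needs (2, 2), free (2, 3)); after release of (0, 2) the pool is (2, 5)
  run T1 (needs (0, 4), free (2, 5)); after release of (1, 2) the pool is (3, 7)
  run T4 (needs (0, 7), free (3, 7)); after release of (3, 1) the pool is (6, 8)
  run T9 (needs (1, 4), free (6, 8)); after release of (2, 0) the pool is (8, 8)


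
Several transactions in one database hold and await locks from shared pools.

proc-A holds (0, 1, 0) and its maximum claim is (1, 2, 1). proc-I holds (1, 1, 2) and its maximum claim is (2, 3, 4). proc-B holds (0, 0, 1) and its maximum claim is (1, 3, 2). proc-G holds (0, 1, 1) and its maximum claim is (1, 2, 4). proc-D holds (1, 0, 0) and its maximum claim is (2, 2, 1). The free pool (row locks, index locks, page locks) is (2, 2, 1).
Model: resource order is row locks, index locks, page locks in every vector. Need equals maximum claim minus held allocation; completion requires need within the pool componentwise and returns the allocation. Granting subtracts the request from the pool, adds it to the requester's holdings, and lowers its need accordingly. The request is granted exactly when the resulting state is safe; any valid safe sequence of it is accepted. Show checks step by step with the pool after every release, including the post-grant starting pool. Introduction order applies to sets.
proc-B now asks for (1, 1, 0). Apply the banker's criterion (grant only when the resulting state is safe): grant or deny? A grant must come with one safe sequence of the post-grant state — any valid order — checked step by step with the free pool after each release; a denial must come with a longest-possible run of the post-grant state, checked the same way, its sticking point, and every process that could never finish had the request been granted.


GRANT: granting preserves safety; a valid post-grant sequence is proc-A, proc-B, proc-I, proc-G, proc-D.
Key observation: the grant leaves (1, 1, 1) free — enough for proc-A, whose release restarts the cascade.
Step-by-step check of the post-grant state:
  pool = (1, 1, 1)
  run proc-A (needs (1, 1, 1), free (1, 1, 1)); after release of (0, 1, 0) the pool is (1, 2, 1)
  run proc-B (needs (0, 2, 1), free (1, 2, 1)); after release of (1, 1, 1) the pool is (2, 3, 2)
  run proc-I (needs (1, 2, 2), free (2, 3, 2)); after release of (1, 1, 2) the pool is (3, 4, 4)
  run proc-G (needs (1, 1, 3), free (3, 4, 4)); after release of (0, 1, 1) the pool is (3, 5, 5)
  run proc-D (needs (1, 2, 1), free (3, 5, 5)); after release of (1, 0, 0) the pool is (4, 5, 5)


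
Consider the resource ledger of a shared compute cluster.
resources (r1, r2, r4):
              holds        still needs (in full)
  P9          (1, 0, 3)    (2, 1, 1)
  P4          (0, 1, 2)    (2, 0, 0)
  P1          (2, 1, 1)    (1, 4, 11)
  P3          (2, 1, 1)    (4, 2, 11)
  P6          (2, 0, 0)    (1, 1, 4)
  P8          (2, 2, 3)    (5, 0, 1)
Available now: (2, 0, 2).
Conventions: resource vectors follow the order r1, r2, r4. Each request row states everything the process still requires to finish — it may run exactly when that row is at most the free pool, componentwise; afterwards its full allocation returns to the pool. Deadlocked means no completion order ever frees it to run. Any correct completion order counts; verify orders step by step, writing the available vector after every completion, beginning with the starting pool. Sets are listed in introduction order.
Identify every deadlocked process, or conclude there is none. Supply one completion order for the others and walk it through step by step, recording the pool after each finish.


Deadlocked set: P1 and P3.
Key observation: once P4, P6, P9, P8 finish, the pool peaks at (7, 3, 10) — and every remaining process still needs more r4 than that.
A valid finishing order for the others: P4, P6, P9, P8. Walking it through:
  pool = (2, 0, 2)
  P4 needs (2, 0, 0) <= (2, 0, 2) -> finishes; pool += (0, 1, 2) = (2, 1, 4)
  P6 needs (1, 1, 4) <= (2, 1, 4) -> finishes; pool += (2, 0, 0) = (4, 1, 4)
  P9 needs (2, 1, 1) <= (4, 1, 4) -> finishes; pool += (1, 0, 3) = (5, 1, 7)
  P8 needs (5, 0, 1) <= (5, 1, 7) -> finishes; pool += (2, 2, 3) = (7, 3, 10)
The stuck group stays short no matter what:
  P1 still needs (1, 4, 11) but only (7, 3, 10) is free — short on r2 and r4
  P3 still needs (4, 2, 11) but only (7, 3, 10) is free — short on r4


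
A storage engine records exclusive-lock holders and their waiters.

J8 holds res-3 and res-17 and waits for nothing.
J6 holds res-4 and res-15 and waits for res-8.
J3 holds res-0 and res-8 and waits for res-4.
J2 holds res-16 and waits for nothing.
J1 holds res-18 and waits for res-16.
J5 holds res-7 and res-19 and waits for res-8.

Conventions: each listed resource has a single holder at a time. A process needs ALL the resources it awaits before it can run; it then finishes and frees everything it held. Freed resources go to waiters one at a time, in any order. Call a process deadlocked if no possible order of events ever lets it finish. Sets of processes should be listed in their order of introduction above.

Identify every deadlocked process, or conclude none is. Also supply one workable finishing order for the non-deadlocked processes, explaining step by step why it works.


The deadlocked set is J6, J3 and J5.
Key observation: along J6 -> J3 -> J6, each member waits on what the next one holds — a deadlock; J5 waits into the deadlock from upstream.
The rest can finish in the order J8, J2, J1.
Step-by-step check:
  run J8 (it waits on nothing); releases res-3 and res-17
  run J2 (it waits on nothing); releases res-16
  J1: everything it awaited (res-16) is free; runs, freeing res-18


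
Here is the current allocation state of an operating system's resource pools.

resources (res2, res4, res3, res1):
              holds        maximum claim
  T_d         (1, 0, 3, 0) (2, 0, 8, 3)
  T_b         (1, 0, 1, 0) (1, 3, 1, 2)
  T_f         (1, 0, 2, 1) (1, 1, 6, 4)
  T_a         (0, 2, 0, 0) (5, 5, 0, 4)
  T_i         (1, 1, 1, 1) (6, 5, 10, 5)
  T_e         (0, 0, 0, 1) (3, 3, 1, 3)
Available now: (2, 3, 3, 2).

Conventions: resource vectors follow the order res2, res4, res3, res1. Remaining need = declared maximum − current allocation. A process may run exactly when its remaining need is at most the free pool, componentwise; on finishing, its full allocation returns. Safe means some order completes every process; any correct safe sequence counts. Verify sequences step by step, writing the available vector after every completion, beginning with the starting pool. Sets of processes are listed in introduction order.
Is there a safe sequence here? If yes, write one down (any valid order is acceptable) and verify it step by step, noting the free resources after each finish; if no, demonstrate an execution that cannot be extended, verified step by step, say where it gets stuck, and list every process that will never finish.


The state is SAFE; one workable sequence: T_b, T_e, T_f, T_d, T_a, T_i.
Key observation: the order's first zero-slack moment is T_b ((0, 3, 0, 2) needed, (2, 3, 3, 2) free — a requested resource with nothing to spare).
Step-by-step check:
  pool = (2, 3, 3, 2)
  T_b: need (0, 3, 0, 2) fits (2, 3, 3, 2); releases (1, 0, 1, 0), pool now (3, 3, 4, 2)
  T_e: need (3, 3, 1, 2) fits (3, 3, 4, 2); releases (0, 0, 0, 1), pool now (3, 3, 4, 3)
  T_f: need (0, 1, 4, 3) fits (3, 3, 4, 3); releases (1, 0, 2, 1), pool now (4, 3, 6, 4)
  T_d: need (1, 0, 5, 3) fits (4, 3, 6, 4); releases (1, 0, 3, 0), pool now (5, 3, 9, 4)
  T_a: need (5, 3, 0, 4) fits (5, 3, 9, 4); releases (0, 2, 0, 0), pool now (5, 5, 9, 4)
  T_i: need (5, 4, 9, 4) fits (5, 5, 9, 4); releases (1, 1, 1, 1), pool now (6, 6, 10, 5)


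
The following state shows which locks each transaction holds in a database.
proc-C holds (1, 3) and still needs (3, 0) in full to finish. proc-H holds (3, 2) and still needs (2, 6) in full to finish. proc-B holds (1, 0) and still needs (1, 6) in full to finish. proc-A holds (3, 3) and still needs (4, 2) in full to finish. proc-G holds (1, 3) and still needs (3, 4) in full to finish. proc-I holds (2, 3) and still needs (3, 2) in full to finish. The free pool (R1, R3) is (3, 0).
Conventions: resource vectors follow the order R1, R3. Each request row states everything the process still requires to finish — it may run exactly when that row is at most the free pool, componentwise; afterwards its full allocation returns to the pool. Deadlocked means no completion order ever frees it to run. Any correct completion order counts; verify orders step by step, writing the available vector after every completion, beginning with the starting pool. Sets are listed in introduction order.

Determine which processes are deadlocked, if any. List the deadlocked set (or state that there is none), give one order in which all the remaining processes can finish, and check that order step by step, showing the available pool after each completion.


Nothing here is deadlocked.
Key observation: proc-C fits the free pool immediately, and its release cascades until everyone finishes.
A valid finishing order for the others: proc-C, proc-I, proc-G, proc-B, proc-A, proc-H. Walking it through:
  pool = (3, 0)
  run proc-C (needs (3, 0), free (3, 0)); after release of (1, 3) the pool is (4, 3)
  run proc-I (needs (3, 2), free (4, 3)); after release of (2, 3) the pool is (6, 6)
  run proc-G (needs (3, 4), free (6, 6)); after release of (1, 3) the pool is (7, 9)
  run proc-B (needs (1, 6), free (7, 9)); after release of (1, 0) the pool is (8, 9)
  run proc-A (needs (4, 2), free (8, 9)); after release of (3, 3) the pool is (11, 12)
  run proc-H (needs (2, 6), free (11, 12)); after release of (3, 2) the pool is (14, 14)


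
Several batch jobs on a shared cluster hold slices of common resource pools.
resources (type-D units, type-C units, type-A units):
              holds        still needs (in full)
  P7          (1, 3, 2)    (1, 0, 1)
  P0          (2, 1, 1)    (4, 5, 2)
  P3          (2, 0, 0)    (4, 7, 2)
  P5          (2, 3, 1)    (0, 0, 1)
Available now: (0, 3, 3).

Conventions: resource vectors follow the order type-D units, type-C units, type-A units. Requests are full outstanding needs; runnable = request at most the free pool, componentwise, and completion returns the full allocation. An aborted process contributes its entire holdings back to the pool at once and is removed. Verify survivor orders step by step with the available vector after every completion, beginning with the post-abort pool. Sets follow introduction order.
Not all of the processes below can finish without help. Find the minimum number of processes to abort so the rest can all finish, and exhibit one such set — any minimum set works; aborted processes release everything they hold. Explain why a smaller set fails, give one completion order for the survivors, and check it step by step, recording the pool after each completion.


Minimum abort set: P3.
Key observation: the deadlocked P0 becomes finishable only because P3 released (2, 0, 0); it completes at step 3 below.
Minimality: the empty abort set fails — the state is deadlocked as it stands.
The survivors complete as P5, P7, P0. Check, step by step (starting from the post-abort pool):
  pool = (2, 3, 3)
  P5 needs (0, 0, 1) <= (2, 3, 3) -> finishes; pool += (2, 3, 1) = (4, 6, 4)
  P7 needs (1, 0, 1) <= (4, 6, 4) -> finishes; pool += (1, 3, 2) = (5, 9, 6)
  P0 needs (4, 5, 2) <= (5, 9, 6) -> finishes; pool += (2, 1, 1) = (7, 10, 7)


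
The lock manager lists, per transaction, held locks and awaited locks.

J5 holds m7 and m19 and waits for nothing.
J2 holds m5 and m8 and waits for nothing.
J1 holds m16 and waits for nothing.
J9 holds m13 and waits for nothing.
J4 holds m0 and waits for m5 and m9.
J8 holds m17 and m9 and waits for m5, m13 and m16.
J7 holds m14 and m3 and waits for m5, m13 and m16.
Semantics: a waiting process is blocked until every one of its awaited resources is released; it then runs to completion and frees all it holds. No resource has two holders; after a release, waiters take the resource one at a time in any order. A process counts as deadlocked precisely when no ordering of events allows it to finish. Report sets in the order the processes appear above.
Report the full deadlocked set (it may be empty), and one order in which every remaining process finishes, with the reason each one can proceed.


No process is deadlocked.
Key observation: the waits form no ring: some process can always run, and its releases unblock the others one by one.
One completion order for the rest: J2, J1, J5, J9, J8, J7, J4.
Walking it through:
  run J2 (it waits on nothing); releases m5 and m8
  run J1 (it waits on nothing); releases m16
  run J5 (it waits on nothing); releases m7 and m19
  run J9 (it waits on nothing); releases m13
  run J8 (all its waits — m5, m13 and m16 — are resolved); releases m17 and m9
  run J7 (all its waits — m5, m13 and m16 — are resolved); releases m14 and m3
  run J4 (all its waits — m5 and m9 — are resolved); releases m0


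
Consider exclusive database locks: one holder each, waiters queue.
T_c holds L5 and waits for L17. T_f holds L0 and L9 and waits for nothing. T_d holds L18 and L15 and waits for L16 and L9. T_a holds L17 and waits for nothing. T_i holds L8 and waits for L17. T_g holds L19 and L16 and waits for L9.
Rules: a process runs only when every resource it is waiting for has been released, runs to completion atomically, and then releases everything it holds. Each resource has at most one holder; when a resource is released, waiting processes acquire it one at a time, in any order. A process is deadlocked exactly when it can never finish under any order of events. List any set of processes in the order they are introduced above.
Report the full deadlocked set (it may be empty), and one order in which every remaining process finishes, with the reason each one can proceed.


No process is deadlocked.
Key observation: the wait graph is acyclic; completion cascades from the unblocked processes through everyone else.
One completion order for the rest: T_f, T_g, T_a, T_d, T_i, T_c.
Check, step by step:
  T_f: no waits; runs immediately, freeing L0 and L9
  T_g waits on L9 — all released -> runs and releases L19 and L16
  T_a: no waits; runs immediately, freeing L17
  T_d waits on L16 and L9 — all released -> runs and releases L18 and L15
  T_i waits on L17 — all released -> runs and releases L8
  T_c waits on L17 — all released -> runs and releases L5


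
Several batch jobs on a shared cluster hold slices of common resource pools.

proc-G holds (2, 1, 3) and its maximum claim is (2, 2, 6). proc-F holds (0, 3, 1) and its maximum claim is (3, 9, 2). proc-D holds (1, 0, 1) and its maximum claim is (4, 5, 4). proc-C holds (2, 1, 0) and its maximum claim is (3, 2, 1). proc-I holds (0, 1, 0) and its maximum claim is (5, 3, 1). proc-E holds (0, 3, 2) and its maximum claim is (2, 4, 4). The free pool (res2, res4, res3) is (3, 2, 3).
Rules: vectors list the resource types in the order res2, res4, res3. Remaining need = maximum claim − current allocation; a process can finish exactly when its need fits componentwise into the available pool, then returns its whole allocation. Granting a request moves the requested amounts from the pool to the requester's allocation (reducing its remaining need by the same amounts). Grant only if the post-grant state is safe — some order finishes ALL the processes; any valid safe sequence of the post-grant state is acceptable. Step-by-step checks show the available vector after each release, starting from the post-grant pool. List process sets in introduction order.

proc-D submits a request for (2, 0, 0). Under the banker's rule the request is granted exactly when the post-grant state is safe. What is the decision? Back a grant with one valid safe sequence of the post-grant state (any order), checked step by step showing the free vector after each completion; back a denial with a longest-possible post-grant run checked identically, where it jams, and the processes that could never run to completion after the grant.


GRANT. The post-grant state is safe; one safe sequence: proc-C, proc-E, proc-G, proc-I, proc-D, proc-F.
Key observation: the transfer keeps a workable pool ((1, 2, 3)); proc-C starts the safe sequence.
Verifying the post-grant state step by step:
  pool = (1, 2, 3)
  proc-C needs (1, 1, 1) <= (1, 2, 3) -> finishes; pool += (2, 1, 0) = (3, 3, 3)
  proc-E needs (2, 1, 2) <= (3, 3, 3) -> finishes; pool += (0, 3, 2) = (3, 6, 5)
  proc-G needs (0, 1, 3) <= (3, 6, 5) -> finishes; pool += (2, 1, 3) = (5, 7, 8)
  proc-I needs (5, 2, 1) <= (5, 7, 8) -> finishes; pool += (0, 1, 0) = (5, 8, 8)
  proc-D needs (1, 5, 3) <= (5, 8, 8) -> finishes; pool += (3, 0, 1) = (8, 8, 9)
  proc-F needs (3, 6, 1) <= (8, 8, 9) -> finishes; pool += (0, 3, 1) = (8, 11, 10)


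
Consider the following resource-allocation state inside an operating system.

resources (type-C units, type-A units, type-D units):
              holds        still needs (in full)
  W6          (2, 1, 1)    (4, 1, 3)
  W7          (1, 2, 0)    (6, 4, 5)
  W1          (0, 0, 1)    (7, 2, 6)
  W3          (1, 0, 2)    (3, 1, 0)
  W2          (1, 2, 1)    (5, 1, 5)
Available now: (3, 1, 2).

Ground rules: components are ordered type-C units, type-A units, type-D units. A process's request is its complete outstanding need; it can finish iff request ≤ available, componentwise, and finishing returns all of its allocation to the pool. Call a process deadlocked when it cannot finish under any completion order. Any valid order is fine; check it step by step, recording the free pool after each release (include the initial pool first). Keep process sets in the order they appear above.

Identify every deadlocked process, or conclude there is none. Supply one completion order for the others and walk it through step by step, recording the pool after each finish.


No process is deadlocked.
Key observation: starting with W3, each completion frees enough for the next — no one is permanently blocked.
The rest can finish in the order W3, W6, W2, W1, W7. Check, step by step:
  pool = (3, 1, 2)
  run W3 (needs (3, 1, 0), free (3, 1, 2)); after release of (1, 0, 2) the pool is (4, 1, 4)
  run W6 (needs (4, 1, 3), free (4, 1, 4)); after release of (2, 1, 1) the pool is (6, 2, 5)
  run W2 (needs (5, 1, 5), free (6, 2, 5)); after release of (1, 2, 1) the pool is (7, 4, 6)
  run W1 (needs (7, 2, 6), free (7, 4, 6)); after release of (0, 0, 1) the pool is (7, 4, 7)
  run W7 (needs (6, 4, 5), free (7, 4, 7)); after release of (1, 2, 0) the pool is (8, 6, 7)


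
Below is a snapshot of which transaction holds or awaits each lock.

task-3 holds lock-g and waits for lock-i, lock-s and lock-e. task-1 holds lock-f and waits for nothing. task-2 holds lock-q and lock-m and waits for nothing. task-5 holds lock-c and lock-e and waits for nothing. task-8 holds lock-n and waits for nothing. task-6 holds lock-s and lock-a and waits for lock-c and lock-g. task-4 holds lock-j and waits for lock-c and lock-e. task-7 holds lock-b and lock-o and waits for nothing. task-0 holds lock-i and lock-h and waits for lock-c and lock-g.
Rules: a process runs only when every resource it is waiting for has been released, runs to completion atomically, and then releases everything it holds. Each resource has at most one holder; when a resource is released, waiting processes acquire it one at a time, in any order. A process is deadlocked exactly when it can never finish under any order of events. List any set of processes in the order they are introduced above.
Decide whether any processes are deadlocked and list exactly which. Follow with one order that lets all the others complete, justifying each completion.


Deadlocked: task-3, task-6 and task-0.
Key observation: nobody on the ring task-3 -> task-6 -> task-3 can start until another member finishes, which never happens; task-0 is caught in further circular waits.
One completion order for the rest: task-2, task-7, task-1, task-5, task-4, task-8.
Check, step by step:
  run task-2 (it waits on nothing); releases lock-q and lock-m
  run task-7 (it waits on nothing); releases lock-b and lock-o
  run task-1 (it waits on nothing); releases lock-f
  run task-5 (it waits on nothing); releases lock-c and lock-e
  task-4: everything it awaited (lock-c and lock-e) is free; runs, freeing lock-j
  run task-8 (it waits on nothing); releases lock-n


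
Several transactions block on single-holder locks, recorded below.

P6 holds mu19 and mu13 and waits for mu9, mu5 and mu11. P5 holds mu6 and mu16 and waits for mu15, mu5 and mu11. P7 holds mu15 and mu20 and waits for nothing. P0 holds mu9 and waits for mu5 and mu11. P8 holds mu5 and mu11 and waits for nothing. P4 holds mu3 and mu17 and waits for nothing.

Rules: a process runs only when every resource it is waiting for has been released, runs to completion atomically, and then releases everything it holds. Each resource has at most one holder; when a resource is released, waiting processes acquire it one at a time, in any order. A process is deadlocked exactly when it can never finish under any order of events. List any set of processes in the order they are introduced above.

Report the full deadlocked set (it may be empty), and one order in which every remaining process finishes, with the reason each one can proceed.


The deadlocked set is empty.
Key observation: although several processes wait, no cycle exists — each chain bottoms out at a free runner.
A valid finishing order for the others: P8, P7, P0, P5, P6, P4.
Walking it through:
  P8 waits on nothing -> runs at once and releases mu5 and mu11
  P7 waits on nothing -> runs at once and releases mu15 and mu20
  P0: everything it awaited (mu5 and mu11) is free; runs, freeing mu9
  P5: everything it awaited (mu15, mu5 and mu11) is free; runs, freeing mu6 and mu16
  P6: everything it awaited (mu9, mu5 and mu11) is free; runs, freeing mu19 and mu13
  P4 waits on nothing -> runs at once and releases mu3 and mu17


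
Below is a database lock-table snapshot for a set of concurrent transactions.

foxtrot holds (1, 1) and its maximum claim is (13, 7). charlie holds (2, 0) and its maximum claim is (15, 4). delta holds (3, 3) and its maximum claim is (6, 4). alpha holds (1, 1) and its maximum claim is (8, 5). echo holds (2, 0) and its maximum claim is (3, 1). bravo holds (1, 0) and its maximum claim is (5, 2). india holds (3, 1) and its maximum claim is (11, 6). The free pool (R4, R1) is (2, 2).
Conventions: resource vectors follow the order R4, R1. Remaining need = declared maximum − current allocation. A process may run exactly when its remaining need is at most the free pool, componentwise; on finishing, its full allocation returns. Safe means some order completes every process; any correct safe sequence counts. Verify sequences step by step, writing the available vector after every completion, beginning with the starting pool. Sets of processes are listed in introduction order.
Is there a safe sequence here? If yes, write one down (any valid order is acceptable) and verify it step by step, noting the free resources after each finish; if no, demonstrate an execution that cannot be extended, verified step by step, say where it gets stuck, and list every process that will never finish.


SAFE. One safe sequence: echo, delta, bravo, india, alpha, foxtrot, charlie.
Key observation: reading the order forward, india is the first process whose need (8, 5) meets the free pool (8, 5) exactly on a resource it requests.
Verifying each step:
  pool = (2, 2)
  echo needs (1, 1) <= (2, 2) -> finishes; pool += (2, 0) = (4, 2)
  delta needs (3, 1) <= (4, 2) -> finishes; pool += (3, 3) = (7, 5)
  bravo needs (4, 2) <= (7, 5) -> finishes; pool += (1, 0) = (8, 5)
  india needs (8, 5) <= (8, 5) -> finishes; pool += (3, 1) = (11, 6)
  alpha needs (7, 4) <= (11, 6) -> finishes; pool += (1, 1) = (12, 7)
  foxtrot needs (12, 6) <= (12, 7) -> finishes; pool += (1, 1) = (13, 8)
  charlie needs (13, 4) <= (13, 8) -> finishes; pool += (2, 0) = (15, 8)


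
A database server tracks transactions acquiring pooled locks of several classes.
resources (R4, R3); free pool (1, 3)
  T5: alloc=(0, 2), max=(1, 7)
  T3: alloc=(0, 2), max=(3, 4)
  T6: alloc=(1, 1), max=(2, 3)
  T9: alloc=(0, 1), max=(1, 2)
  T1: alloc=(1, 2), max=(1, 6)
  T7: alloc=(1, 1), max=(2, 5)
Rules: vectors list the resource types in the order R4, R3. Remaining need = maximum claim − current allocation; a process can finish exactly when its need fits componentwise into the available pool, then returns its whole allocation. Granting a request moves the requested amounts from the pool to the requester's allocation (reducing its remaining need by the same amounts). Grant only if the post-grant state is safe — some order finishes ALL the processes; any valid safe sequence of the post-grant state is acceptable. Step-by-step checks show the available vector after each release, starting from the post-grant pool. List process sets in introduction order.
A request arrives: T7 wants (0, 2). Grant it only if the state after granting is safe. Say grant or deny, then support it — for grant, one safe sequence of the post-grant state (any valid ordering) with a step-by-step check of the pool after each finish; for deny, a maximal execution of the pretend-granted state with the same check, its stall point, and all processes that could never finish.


GRANT — the state after the grant stays safe, e.g. via T9, T6, T7, T1, T5, T3.
Key observation: (1, 1) free after granting still covers T9 first, and each release covers the next.
Step-by-step check of the post-grant state:
  pool = (1, 1)
  T9: need (1, 1) fits (1, 1); releases (0, 1), pool now (1, 2)
  T6: need (1, 2) fits (1, 2); releases (1, 1), pool now (2, 3)
  T7: need (1, 2) fits (2, 3); releases (1, 3), pool now (3, 6)
  T1: need (0, 4) fits (3, 6); releases (1, 2), pool now (4, 8)
  T5: need (1, 5) fits (4, 8); releases (0, 2), pool now (4, 10)
  T3: need (3, 2) fits (4, 10); releases (0, 2), pool now (4, 12)


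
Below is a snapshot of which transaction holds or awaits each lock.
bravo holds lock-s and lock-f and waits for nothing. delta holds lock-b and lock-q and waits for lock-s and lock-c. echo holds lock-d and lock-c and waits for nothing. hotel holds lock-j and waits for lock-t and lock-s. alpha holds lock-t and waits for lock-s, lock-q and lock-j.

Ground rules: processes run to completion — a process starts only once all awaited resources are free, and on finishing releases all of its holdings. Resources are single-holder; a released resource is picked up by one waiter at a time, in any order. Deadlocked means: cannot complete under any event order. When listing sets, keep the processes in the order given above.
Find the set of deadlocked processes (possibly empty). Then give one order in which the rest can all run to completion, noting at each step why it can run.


Deadlocked set: hotel and alpha.
Key observation: the waits loop around hotel -> alpha -> hotel with no way out; no other process is dragged down with it.
A valid finishing order for the others: bravo, echo, delta.
Step-by-step check:
  run bravo (it waits on nothing); releases lock-s and lock-f
  run echo (it waits on nothing); releases lock-d and lock-c
  run delta (all its waits — lock-s and lock-c — are resolved); releases lock-b and lock-q


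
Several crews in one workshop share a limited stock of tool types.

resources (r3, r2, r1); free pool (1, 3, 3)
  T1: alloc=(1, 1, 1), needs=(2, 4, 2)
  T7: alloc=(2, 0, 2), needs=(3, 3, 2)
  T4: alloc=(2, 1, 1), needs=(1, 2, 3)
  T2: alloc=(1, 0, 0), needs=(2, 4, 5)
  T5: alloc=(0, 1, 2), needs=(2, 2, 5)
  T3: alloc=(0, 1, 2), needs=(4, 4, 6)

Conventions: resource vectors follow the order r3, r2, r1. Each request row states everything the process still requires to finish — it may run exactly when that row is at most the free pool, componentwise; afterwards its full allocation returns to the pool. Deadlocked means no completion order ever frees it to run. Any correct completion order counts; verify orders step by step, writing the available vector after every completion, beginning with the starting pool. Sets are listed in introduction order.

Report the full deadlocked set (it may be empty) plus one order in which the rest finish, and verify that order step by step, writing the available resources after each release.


Nothing here is deadlocked.
Key observation: starting with T4, each completion frees enough for the next — no one is permanently blocked.
The rest can finish in the order T4, T7, T3, T2, T5, T1. Verifying each step:
  pool = (1, 3, 3)
  run T4 (needs (1, 2, 3), free (1, 3, 3)); after release of (2, 1, 1) the pool is (3, 4, 4)
  run T7 (needs (3, 3, 2), free (3, 4, 4)); after release of (2, 0, 2) the pool is (5, 4, 6)
  run T3 (needs (4, 4, 6), free (5, 4, 6)); after release of (0, 1, 2) the pool is (5, 5, 8)
  run T2 (needs (2, 4, 5), free (5, 5, 8)); after release of (1, 0, 0) the pool is (6, 5, 8)
  run T5 (needs (2, 2, 5), free (6, 5, 8)); after release of (0, 1, 2) the pool is (6, 6, 10)
  run T1 (needs (2, 4, 2), free (6, 6, 10)); after release of (1, 1, 1) the pool is (7, 7, 11)
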